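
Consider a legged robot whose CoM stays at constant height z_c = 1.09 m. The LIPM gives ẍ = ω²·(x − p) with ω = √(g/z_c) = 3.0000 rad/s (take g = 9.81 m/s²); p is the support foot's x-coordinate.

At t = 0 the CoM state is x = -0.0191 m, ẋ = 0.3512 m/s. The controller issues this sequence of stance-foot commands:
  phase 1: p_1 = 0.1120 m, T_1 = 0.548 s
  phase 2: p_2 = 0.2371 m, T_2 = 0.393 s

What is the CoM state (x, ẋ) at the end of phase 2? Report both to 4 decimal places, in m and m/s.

x = -0.1109, ẋ = -0.8844

phase 1: p=0.1120, T=0.548, ωT=1.644000, cosh=2.684519, sinh=2.491313; start (x,ẋ)=(-0.019100, 0.351200) → end (x,ẋ)=(0.051709, -0.037030)
phase 2: p=0.2371, T=0.393, ωT=1.179000, cosh=1.779354, sinh=1.471768; start (x,ẋ)=(0.051709, -0.037030) → end (x,ẋ)=(-0.110942, -0.884446)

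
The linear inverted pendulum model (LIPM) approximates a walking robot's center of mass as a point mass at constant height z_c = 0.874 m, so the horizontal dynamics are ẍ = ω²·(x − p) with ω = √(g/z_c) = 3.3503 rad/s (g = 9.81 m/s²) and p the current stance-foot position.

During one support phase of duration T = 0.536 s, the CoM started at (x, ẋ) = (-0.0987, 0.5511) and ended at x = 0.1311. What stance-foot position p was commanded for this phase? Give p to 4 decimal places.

p = 0.0216

ωT = 3.3503·0.536 = 1.795761; cosh(ωT) = 3.095029, sinh(ωT) = 2.929027
x(T) = p + (x₀−p)·cosh(ωT) + (ẋ₀/ω)·sinh(ωT) ⇒ p·(1 − cosh) = x(T) − x₀·cosh − (ẋ₀/ω)·sinh
numerator   = 0.1311 − (-0.0987)·3.095029 − (0.5511/3.3503)·2.929027 = -0.045224
denominator = 1 − 3.095029 = -2.095029
p = -0.045224 / -2.095029 = 0.0216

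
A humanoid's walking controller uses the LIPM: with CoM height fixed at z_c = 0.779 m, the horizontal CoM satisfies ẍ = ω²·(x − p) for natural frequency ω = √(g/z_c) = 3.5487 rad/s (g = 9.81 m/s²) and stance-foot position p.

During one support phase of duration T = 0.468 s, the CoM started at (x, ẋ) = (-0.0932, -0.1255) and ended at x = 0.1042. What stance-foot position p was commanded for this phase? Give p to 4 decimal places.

p = -0.2595

ωT = 3.5487·0.468 = 1.660792; cosh(ωT) = 2.726732, sinh(ωT) = 2.536744
x(T) = p + (x₀−p)·cosh(ωT) + (ẋ₀/ω)·sinh(ωT) ⇒ p·(1 − cosh) = x(T) − x₀·cosh − (ẋ₀/ω)·sinh
numerator   = 0.1042 − (-0.0932)·2.726732 − (-0.1255/3.5487)·2.536744 = 0.448044
denominator = 1 − 2.726732 = -1.726732
p = 0.448044 / -1.726732 = -0.2595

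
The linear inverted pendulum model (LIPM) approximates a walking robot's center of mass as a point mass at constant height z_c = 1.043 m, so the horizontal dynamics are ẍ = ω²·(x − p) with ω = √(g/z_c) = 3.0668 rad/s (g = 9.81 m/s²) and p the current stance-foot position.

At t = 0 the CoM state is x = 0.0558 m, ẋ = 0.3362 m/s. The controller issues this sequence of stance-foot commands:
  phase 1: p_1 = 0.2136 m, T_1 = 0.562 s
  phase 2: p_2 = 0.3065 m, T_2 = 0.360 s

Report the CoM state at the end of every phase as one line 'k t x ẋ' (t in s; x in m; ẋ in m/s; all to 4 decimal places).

1 0.5620 0.0547 -0.3408
2 0.9220 -0.2641 -1.6070

phase 1: p=0.2136, T=0.562, ωT=1.723542, cosh=2.891387, sinh=2.712954; start (x,ẋ)=(0.055800, 0.336200) → end (x,ẋ)=(0.054748, -0.340825)
phase 2: p=0.3065, T=0.360, ωT=1.104048, cosh=1.673939, sinh=1.342413; start (x,ẋ)=(0.054748, -0.340825) → end (x,ẋ)=(-0.264104, -1.606960)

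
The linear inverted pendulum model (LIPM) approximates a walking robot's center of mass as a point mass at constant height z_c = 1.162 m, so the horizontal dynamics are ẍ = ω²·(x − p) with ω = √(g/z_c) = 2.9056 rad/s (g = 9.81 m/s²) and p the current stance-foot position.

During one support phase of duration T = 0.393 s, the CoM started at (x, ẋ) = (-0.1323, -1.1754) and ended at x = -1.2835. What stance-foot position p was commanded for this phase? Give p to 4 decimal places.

p = 0.6696

ωT = 2.9056·0.393 = 1.141901; cosh(ωT) = 1.725965, sinh(ωT) = 1.406753
x(T) = p + (x₀−p)·cosh(ωT) + (ẋ₀/ω)·sinh(ωT) ⇒ p·(1 − cosh) = x(T) − x₀·cosh − (ẋ₀/ω)·sinh
numerator   = -1.2835 − (-0.1323)·1.725965 − (-1.1754/2.9056)·1.406753 = -0.486082
denominator = 1 − 1.725965 = -0.725965
p = -0.486082 / -0.725965 = 0.6696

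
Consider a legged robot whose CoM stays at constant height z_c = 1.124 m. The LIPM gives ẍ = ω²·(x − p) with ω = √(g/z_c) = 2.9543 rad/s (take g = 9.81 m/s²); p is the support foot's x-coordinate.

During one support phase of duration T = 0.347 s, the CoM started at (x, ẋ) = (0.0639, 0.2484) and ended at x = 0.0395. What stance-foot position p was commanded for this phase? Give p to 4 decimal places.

p = 0.2846

ωT = 2.9543·0.347 = 1.025142; cosh(ωT) = 1.573119, sinh(ωT) = 1.214373
x(T) = p + (x₀−p)·cosh(ωT) + (ẋ₀/ω)·sinh(ωT) ⇒ p·(1 − cosh) = x(T) − x₀·cosh − (ẋ₀/ω)·sinh
numerator   = 0.0395 − (0.0639)·1.573119 − (0.2484/2.9543)·1.214373 = -0.163128
denominator = 1 − 1.573119 = -0.573119
p = -0.163128 / -0.573119 = 0.2846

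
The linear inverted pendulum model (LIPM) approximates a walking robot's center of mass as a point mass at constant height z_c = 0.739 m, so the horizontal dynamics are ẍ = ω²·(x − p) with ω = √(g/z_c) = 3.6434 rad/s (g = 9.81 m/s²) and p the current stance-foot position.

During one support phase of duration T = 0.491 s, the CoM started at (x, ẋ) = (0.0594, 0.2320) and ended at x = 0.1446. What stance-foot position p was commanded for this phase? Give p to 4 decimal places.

ωT = 3.6434·0.491 = 1.788909; cosh(ωT) = 3.075033, sinh(ωT) = 2.907891
x(T) = p + (x₀−p)·cosh(ωT) + (ẋ₀/ω)·sinh(ωT) ⇒ p·(1 − cosh) = x(T) − x₀·cosh − (ẋ₀/ω)·sinh
numerator   = 0.1446 − (0.0594)·3.075033 − (0.2320/3.6434)·2.907891 = -0.223222
denominator = 1 − 3.075033 = -2.075033
p = -0.223222 / -2.075033 = 0.1076

p = 0.1076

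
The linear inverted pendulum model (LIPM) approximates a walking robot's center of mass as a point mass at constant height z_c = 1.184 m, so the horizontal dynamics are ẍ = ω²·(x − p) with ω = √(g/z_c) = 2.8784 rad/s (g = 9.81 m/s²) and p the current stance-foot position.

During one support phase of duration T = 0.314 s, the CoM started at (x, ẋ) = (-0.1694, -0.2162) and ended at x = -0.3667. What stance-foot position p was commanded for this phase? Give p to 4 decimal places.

p = 0.1047

ωT = 2.8784·0.314 = 0.903818; cosh(ωT) = 1.437016, sinh(ωT) = 1.031995
x(T) = p + (x₀−p)·cosh(ωT) + (ẋ₀/ω)·sinh(ωT) ⇒ p·(1 − cosh) = x(T) − x₀·cosh − (ẋ₀/ω)·sinh
numerator   = -0.3667 − (-0.1694)·1.437016 − (-0.2162/2.8784)·1.031995 = -0.045755
denominator = 1 − 1.437016 = -0.437016
p = -0.045755 / -0.437016 = 0.1047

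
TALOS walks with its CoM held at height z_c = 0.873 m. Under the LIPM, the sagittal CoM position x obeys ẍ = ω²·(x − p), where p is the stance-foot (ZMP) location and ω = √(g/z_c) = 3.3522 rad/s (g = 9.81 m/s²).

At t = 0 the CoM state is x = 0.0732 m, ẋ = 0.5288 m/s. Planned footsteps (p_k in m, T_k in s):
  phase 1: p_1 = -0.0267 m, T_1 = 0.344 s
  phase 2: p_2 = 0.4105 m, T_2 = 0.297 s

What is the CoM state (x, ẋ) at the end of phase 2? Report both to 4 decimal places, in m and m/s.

phase 1: p=-0.0267, T=0.344, ωT=1.153157, cosh=1.741909, sinh=1.426270; start (x,ẋ)=(0.073200, 0.528800) → end (x,ẋ)=(0.372307, 1.398757)
phase 2: p=0.4105, T=0.297, ωT=0.995603, cosh=1.537929, sinh=1.168428; start (x,ẋ)=(0.372307, 1.398757) → end (x,ẋ)=(0.839306, 2.001593)

x = 0.8393, ẋ = 2.0016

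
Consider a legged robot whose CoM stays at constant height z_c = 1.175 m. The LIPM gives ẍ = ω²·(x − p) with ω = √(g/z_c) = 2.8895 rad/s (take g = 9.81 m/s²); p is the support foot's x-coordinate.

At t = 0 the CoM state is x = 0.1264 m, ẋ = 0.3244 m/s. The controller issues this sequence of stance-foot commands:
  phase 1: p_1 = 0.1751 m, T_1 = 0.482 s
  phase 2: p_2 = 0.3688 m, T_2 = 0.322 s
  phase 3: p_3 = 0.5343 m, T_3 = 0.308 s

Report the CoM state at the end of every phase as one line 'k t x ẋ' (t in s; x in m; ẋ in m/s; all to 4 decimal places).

phase 1: p=0.1751, T=0.482, ωT=1.392739, cosh=2.137128, sinh=1.888734; start (x,ẋ)=(0.126400, 0.324400) → end (x,ẋ)=(0.283067, 0.427504)
phase 2: p=0.3688, T=0.322, ωT=0.930419, cosh=1.464980, sinh=1.070591; start (x,ẋ)=(0.283067, 0.427504) → end (x,ẋ)=(0.401598, 0.361073)
phase 3: p=0.5343, T=0.308, ωT=0.889966, cosh=1.422858, sinh=1.012189; start (x,ẋ)=(0.401598, 0.361073) → end (x,ẋ)=(0.471968, 0.125641)

1 0.4820 0.2831 0.4275
2 0.8040 0.4016 0.3611
3 1.1120 0.4720 0.1256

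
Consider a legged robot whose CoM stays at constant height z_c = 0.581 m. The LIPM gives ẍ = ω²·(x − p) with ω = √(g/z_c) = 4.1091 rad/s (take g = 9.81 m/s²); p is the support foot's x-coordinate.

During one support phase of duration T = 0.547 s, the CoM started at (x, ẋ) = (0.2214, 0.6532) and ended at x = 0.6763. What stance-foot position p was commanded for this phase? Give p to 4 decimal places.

p = 0.2978

ωT = 4.1091·0.547 = 2.247678; cosh(ωT) = 4.785686, sinh(ωT) = 4.680042
x(T) = p + (x₀−p)·cosh(ωT) + (ẋ₀/ω)·sinh(ωT) ⇒ p·(1 − cosh) = x(T) − x₀·cosh − (ẋ₀/ω)·sinh
numerator   = 0.6763 − (0.2214)·4.785686 − (0.6532/4.1091)·4.680042 = -1.127210
denominator = 1 − 4.785686 = -3.785686
p = -1.127210 / -3.785686 = 0.2978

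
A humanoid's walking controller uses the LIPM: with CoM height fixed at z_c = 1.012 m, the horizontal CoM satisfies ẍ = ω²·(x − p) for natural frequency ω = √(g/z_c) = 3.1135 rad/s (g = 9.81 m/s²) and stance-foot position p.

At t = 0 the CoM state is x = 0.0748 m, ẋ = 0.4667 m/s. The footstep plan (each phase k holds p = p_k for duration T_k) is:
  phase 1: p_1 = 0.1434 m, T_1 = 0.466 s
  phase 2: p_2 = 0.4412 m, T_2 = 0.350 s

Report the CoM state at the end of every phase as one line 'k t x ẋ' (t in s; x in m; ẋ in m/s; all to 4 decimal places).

1 0.4660 0.2912 0.6197
2 0.8160 0.4555 0.4099

phase 1: p=0.1434, T=0.466, ωT=1.450891, cosh=2.250638, sinh=2.016277; start (x,ẋ)=(0.074800, 0.466700) → end (x,ẋ)=(0.291237, 0.619724)
phase 2: p=0.4412, T=0.350, ωT=1.089725, cosh=1.654883, sinh=1.318574; start (x,ẋ)=(0.291237, 0.619724) → end (x,ẋ)=(0.455484, 0.409917)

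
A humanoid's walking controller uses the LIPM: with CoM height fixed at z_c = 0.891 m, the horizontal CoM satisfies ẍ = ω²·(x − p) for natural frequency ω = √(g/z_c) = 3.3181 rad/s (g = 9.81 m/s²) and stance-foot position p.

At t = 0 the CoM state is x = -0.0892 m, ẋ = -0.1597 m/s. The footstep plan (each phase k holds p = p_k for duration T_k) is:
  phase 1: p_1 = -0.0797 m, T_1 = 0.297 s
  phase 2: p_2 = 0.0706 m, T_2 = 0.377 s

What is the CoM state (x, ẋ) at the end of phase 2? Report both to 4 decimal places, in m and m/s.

x = -0.4811, ẋ = -1.7015

phase 1: p=-0.0797, T=0.297, ωT=0.985476, cosh=1.526174, sinh=1.152912; start (x,ẋ)=(-0.089200, -0.159700) → end (x,ẋ)=(-0.149688, -0.280072)
phase 2: p=0.0706, T=0.377, ωT=1.250924, cosh=1.889904, sinh=1.603664; start (x,ẋ)=(-0.149688, -0.280072) → end (x,ẋ)=(-0.481085, -1.701489)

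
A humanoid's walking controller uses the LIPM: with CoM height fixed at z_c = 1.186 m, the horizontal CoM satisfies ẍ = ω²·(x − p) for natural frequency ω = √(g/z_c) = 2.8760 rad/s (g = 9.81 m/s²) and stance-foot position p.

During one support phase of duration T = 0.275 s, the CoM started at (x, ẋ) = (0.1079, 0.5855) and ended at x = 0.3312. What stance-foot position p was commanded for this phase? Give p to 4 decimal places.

p = -0.0286

ωT = 2.8760·0.275 = 0.790900; cosh(ωT) = 1.329408, sinh(ωT) = 0.875972
x(T) = p + (x₀−p)·cosh(ωT) + (ẋ₀/ω)·sinh(ωT) ⇒ p·(1 − cosh) = x(T) − x₀·cosh − (ẋ₀/ω)·sinh
numerator   = 0.3312 − (0.1079)·1.329408 − (0.5855/2.8760)·0.875972 = 0.009425
denominator = 1 − 1.329408 = -0.329408
p = 0.009425 / -0.329408 = -0.0286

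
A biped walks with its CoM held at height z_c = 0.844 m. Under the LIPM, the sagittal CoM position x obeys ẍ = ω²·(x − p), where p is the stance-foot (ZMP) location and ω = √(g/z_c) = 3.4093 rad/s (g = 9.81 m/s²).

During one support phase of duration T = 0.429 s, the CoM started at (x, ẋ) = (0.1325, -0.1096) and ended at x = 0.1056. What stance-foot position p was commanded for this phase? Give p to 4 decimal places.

ωT = 3.4093·0.429 = 1.462590; cosh(ωT) = 2.274380, sinh(ωT) = 2.042745
x(T) = p + (x₀−p)·cosh(ωT) + (ẋ₀/ω)·sinh(ωT) ⇒ p·(1 − cosh) = x(T) − x₀·cosh − (ẋ₀/ω)·sinh
numerator   = 0.1056 − (0.1325)·2.274380 − (-0.1096/3.4093)·2.042745 = -0.130087
denominator = 1 − 2.274380 = -1.274380
p = -0.130087 / -1.274380 = 0.1021

p = 0.1021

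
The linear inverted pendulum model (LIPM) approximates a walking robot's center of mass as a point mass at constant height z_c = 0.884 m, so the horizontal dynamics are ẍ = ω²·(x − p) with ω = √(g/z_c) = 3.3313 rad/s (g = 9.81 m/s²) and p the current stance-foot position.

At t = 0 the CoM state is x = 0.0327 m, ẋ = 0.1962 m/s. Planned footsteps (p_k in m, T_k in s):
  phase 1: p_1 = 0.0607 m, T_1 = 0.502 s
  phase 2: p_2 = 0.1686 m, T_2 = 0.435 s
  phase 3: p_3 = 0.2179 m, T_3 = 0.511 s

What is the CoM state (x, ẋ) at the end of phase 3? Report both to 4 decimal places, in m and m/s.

x = 0.7369, ẋ = 1.7766

phase 1: p=0.0607, T=0.502, ωT=1.672313, cosh=2.756140, sinh=2.568327; start (x,ẋ)=(0.032700, 0.196200) → end (x,ẋ)=(0.134792, 0.301190)
phase 2: p=0.1686, T=0.435, ωT=1.449116, cosh=2.247062, sinh=2.012284; start (x,ẋ)=(0.134792, 0.301190) → end (x,ẋ)=(0.274567, 0.450161)
phase 3: p=0.2179, T=0.511, ωT=1.702294, cosh=2.834393, sinh=2.652128; start (x,ẋ)=(0.274567, 0.450161) → end (x,ẋ)=(0.736900, 1.776585)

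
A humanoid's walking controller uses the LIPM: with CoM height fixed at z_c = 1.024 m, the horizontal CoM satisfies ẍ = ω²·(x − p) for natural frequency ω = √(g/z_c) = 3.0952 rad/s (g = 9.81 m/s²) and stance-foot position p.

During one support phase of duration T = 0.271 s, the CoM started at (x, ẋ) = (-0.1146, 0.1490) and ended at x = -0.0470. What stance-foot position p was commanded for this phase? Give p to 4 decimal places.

ωT = 3.0952·0.271 = 0.838799; cosh(ωT) = 1.372908, sinh(ωT) = 0.940679
x(T) = p + (x₀−p)·cosh(ωT) + (ẋ₀/ω)·sinh(ωT) ⇒ p·(1 − cosh) = x(T) − x₀·cosh − (ẋ₀/ω)·sinh
numerator   = -0.0470 − (-0.1146)·1.372908 − (0.1490/3.0952)·0.940679 = 0.065052
denominator = 1 − 1.372908 = -0.372908
p = 0.065052 / -0.372908 = -0.1744

p = -0.1744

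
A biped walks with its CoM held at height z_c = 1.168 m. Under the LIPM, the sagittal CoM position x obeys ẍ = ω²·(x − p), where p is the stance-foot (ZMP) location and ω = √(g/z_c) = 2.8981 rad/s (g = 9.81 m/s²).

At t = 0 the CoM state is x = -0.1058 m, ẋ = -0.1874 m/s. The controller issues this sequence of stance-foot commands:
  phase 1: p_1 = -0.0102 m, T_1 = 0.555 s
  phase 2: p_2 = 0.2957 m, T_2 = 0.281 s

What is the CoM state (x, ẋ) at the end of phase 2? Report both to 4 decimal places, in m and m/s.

x = -1.0224, ẋ = -3.4194

phase 1: p=-0.0102, T=0.555, ωT=1.608446, cosh=2.597619, sinh=2.397421; start (x,ẋ)=(-0.105800, -0.187400) → end (x,ẋ)=(-0.413557, -1.151019)
phase 2: p=0.2957, T=0.281, ωT=0.814366, cosh=1.350332, sinh=0.907412; start (x,ẋ)=(-0.413557, -1.151019) → end (x,ẋ)=(-1.022423, -3.419442)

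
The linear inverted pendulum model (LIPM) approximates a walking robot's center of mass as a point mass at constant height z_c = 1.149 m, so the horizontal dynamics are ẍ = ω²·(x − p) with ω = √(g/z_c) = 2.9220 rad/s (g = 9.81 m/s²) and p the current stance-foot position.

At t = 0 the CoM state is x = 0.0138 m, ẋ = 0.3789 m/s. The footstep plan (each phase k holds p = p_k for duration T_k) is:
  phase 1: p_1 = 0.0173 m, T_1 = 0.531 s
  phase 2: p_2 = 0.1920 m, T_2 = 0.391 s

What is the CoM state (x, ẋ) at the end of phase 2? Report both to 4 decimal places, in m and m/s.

x = 0.8190, ẋ = 2.0212

phase 1: p=0.0173, T=0.531, ωT=1.551582, cosh=2.465421, sinh=2.253509; start (x,ẋ)=(0.013800, 0.378900) → end (x,ẋ)=(0.300887, 0.911101)
phase 2: p=0.1920, T=0.391, ωT=1.142502, cosh=1.726811, sinh=1.407791; start (x,ẋ)=(0.300887, 0.911101) → end (x,ẋ)=(0.818986, 2.021212)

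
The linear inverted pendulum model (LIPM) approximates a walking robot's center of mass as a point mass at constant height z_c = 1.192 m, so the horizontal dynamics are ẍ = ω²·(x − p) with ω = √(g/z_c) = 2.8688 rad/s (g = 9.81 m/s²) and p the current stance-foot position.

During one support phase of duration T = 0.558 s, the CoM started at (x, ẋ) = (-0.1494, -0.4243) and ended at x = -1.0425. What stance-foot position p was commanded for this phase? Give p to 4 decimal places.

ωT = 2.8688·0.558 = 1.600790; cosh(ωT) = 2.579343, sinh(ωT) = 2.377606
x(T) = p + (x₀−p)·cosh(ωT) + (ẋ₀/ω)·sinh(ωT) ⇒ p·(1 − cosh) = x(T) − x₀·cosh − (ẋ₀/ω)·sinh
numerator   = -1.0425 − (-0.1494)·2.579343 − (-0.4243/2.8688)·2.377606 = -0.305495
denominator = 1 − 2.579343 = -1.579343
p = -0.305495 / -1.579343 = 0.1934

p = 0.1934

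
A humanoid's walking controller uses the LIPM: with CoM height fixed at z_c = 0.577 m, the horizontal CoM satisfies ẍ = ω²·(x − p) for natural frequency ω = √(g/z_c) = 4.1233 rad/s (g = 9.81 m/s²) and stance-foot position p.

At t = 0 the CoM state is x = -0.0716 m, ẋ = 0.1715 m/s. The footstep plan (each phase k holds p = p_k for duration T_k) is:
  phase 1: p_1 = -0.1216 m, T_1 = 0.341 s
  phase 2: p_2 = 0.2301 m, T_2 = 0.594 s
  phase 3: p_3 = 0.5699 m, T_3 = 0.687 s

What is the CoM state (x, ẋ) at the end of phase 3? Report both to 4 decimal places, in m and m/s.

phase 1: p=-0.1216, T=0.341, ωT=1.406045, cosh=2.162450, sinh=1.917339; start (x,ẋ)=(-0.071600, 0.171500) → end (x,ẋ)=(0.066270, 0.766148)
phase 2: p=0.2301, T=0.594, ωT=2.449240, cosh=5.832952, sinh=5.746593; start (x,ẋ)=(0.066270, 0.766148) → end (x,ẋ)=(0.342260, 0.586972)
phase 3: p=0.5699, T=0.687, ωT=2.832707, cosh=8.525125, sinh=8.466271; start (x,ẋ)=(0.342260, 0.586972) → end (x,ẋ)=(-0.165543, -2.942664)

x = -0.1655, ẋ = -2.9427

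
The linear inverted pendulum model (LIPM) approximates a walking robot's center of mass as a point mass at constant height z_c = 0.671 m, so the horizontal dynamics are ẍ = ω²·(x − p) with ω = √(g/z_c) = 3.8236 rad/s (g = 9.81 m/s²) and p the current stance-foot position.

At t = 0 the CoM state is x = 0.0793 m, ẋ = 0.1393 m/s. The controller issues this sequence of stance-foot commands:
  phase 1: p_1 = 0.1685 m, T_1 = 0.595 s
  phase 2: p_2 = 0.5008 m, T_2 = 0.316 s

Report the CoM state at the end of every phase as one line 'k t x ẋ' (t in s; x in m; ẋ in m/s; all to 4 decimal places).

1 0.5950 -0.0946 -0.9567
2 0.9110 -0.9662 -5.2150

phase 1: p=0.1685, T=0.595, ωT=2.275042, cosh=4.915560, sinh=4.812768; start (x,ẋ)=(0.079300, 0.139300) → end (x,ẋ)=(-0.094631, -0.956730)
phase 2: p=0.5008, T=0.316, ωT=1.208258, cosh=1.823182, sinh=1.524465; start (x,ẋ)=(-0.094631, -0.956730) → end (x,ẋ)=(-0.966226, -5.215025)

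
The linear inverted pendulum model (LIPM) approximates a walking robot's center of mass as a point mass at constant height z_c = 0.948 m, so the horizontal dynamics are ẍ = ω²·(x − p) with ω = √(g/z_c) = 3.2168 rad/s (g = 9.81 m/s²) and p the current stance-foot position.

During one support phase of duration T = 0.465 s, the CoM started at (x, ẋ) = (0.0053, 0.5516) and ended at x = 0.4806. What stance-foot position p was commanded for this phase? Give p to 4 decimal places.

ωT = 3.2168·0.465 = 1.495812; cosh(ωT) = 2.343513, sinh(ωT) = 2.119446
x(T) = p + (x₀−p)·cosh(ωT) + (ẋ₀/ω)·sinh(ωT) ⇒ p·(1 − cosh) = x(T) − x₀·cosh − (ẋ₀/ω)·sinh
numerator   = 0.4806 − (0.0053)·2.343513 − (0.5516/3.2168)·2.119446 = 0.104748
denominator = 1 − 2.343513 = -1.343513
p = 0.104748 / -1.343513 = -0.0780

p = -0.0780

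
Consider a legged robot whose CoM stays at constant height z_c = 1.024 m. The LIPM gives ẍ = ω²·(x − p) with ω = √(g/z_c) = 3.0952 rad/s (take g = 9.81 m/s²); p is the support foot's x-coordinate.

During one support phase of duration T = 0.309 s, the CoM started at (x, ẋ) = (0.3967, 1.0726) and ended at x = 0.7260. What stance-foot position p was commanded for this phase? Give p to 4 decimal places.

ωT = 3.0952·0.309 = 0.956417; cosh(ωT) = 1.493311, sinh(ωT) = 1.109044
x(T) = p + (x₀−p)·cosh(ωT) + (ẋ₀/ω)·sinh(ωT) ⇒ p·(1 − cosh) = x(T) − x₀·cosh − (ẋ₀/ω)·sinh
numerator   = 0.7260 − (0.3967)·1.493311 − (1.0726/3.0952)·1.109044 = -0.250721
denominator = 1 − 1.493311 = -0.493311
p = -0.250721 / -0.493311 = 0.5082

p = 0.5082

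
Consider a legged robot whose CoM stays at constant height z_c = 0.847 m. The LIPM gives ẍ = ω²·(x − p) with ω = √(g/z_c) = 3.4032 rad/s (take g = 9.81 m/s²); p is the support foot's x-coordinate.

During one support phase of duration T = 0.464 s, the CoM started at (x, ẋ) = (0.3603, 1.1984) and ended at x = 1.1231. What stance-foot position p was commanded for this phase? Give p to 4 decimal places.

ωT = 3.4032·0.464 = 1.579085; cosh(ωT) = 2.528339, sinh(ωT) = 2.322175
x(T) = p + (x₀−p)·cosh(ωT) + (ẋ₀/ω)·sinh(ωT) ⇒ p·(1 − cosh) = x(T) − x₀·cosh − (ẋ₀/ω)·sinh
numerator   = 1.1231 − (0.3603)·2.528339 − (1.1984/3.4032)·2.322175 = -0.605590
denominator = 1 − 2.528339 = -1.528339
p = -0.605590 / -1.528339 = 0.3962

p = 0.3962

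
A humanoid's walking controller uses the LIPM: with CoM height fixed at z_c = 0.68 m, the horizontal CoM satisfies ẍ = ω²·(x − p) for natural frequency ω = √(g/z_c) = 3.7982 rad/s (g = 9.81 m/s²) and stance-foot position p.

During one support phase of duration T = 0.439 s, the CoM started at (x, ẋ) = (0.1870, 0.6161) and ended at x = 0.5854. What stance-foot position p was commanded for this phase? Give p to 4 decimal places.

ωT = 3.7982·0.439 = 1.667410; cosh(ωT) = 2.743581, sinh(ωT) = 2.554845
x(T) = p + (x₀−p)·cosh(ωT) + (ẋ₀/ω)·sinh(ωT) ⇒ p·(1 − cosh) = x(T) − x₀·cosh − (ẋ₀/ω)·sinh
numerator   = 0.5854 − (0.1870)·2.743581 − (0.6161/3.7982)·2.554845 = -0.342067
denominator = 1 − 2.743581 = -1.743581
p = -0.342067 / -1.743581 = 0.1962

p = 0.1962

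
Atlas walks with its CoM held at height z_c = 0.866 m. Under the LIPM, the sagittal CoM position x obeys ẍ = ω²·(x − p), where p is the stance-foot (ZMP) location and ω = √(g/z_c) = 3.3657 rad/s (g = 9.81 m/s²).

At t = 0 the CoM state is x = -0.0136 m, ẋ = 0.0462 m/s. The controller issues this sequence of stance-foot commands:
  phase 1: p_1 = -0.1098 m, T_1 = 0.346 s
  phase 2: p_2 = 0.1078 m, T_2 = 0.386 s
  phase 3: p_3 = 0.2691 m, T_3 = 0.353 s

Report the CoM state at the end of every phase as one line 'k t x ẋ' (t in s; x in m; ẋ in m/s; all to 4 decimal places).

phase 1: p=-0.1098, T=0.346, ωT=1.164532, cosh=1.758246, sinh=1.446177; start (x,ẋ)=(-0.013600, 0.046200) → end (x,ẋ)=(0.079195, 0.549475)
phase 2: p=0.1078, T=0.386, ωT=1.299160, cosh=1.969489, sinh=1.696728; start (x,ẋ)=(0.079195, 0.549475) → end (x,ẋ)=(0.328465, 0.918828)
phase 3: p=0.2691, T=0.353, ωT=1.188092, cosh=1.792809, sinh=1.488007; start (x,ẋ)=(0.328465, 0.918828) → end (x,ẋ)=(0.781752, 1.944593)

1 0.3460 0.0792 0.5495
2 0.7320 0.3285 0.9188
3 1.0850 0.7818 1.9446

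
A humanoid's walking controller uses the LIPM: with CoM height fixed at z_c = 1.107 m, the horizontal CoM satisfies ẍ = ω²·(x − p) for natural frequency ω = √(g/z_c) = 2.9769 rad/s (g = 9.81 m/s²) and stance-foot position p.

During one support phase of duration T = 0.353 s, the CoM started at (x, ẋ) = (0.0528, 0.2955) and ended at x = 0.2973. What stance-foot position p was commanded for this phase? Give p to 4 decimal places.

ωT = 2.9769·0.353 = 1.050846; cosh(ωT) = 1.604855, sinh(ωT) = 1.255213
x(T) = p + (x₀−p)·cosh(ωT) + (ẋ₀/ω)·sinh(ωT) ⇒ p·(1 − cosh) = x(T) − x₀·cosh − (ẋ₀/ω)·sinh
numerator   = 0.2973 − (0.0528)·1.604855 − (0.2955/2.9769)·1.255213 = 0.087966
denominator = 1 − 1.604855 = -0.604855
p = 0.087966 / -0.604855 = -0.1454

p = -0.1454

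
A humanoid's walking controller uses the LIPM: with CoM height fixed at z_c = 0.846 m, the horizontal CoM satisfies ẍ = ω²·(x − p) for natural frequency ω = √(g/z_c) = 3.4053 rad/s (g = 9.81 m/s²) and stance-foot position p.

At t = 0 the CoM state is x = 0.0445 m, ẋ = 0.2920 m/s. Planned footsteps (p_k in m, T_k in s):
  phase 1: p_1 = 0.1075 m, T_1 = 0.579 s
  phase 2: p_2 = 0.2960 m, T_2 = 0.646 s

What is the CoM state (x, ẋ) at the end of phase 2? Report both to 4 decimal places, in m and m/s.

x = 0.1711, ẋ = -0.3462

phase 1: p=0.1075, T=0.579, ωT=1.971669, cosh=3.660938, sinh=3.521714; start (x,ẋ)=(0.044500, 0.292000) → end (x,ẋ)=(0.178843, 0.313467)
phase 2: p=0.2960, T=0.646, ωT=2.199824, cosh=4.567123, sinh=4.456300; start (x,ẋ)=(0.178843, 0.313467) → end (x,ẋ)=(0.171145, -0.346216)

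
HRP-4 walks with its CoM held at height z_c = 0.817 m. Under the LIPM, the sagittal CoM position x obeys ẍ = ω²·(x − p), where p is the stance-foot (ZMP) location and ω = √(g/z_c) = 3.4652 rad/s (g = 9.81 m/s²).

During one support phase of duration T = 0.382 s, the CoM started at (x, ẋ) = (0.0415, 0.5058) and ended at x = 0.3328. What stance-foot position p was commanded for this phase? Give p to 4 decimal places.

p = 0.0054

ωT = 3.4652·0.382 = 1.323706; cosh(ωT) = 2.011734, sinh(ωT) = 1.745587
x(T) = p + (x₀−p)·cosh(ωT) + (ẋ₀/ω)·sinh(ωT) ⇒ p·(1 − cosh) = x(T) − x₀·cosh − (ẋ₀/ω)·sinh
numerator   = 0.3328 − (0.0415)·2.011734 − (0.5058/3.4652)·1.745587 = -0.005483
denominator = 1 − 2.011734 = -1.011734
p = -0.005483 / -1.011734 = 0.0054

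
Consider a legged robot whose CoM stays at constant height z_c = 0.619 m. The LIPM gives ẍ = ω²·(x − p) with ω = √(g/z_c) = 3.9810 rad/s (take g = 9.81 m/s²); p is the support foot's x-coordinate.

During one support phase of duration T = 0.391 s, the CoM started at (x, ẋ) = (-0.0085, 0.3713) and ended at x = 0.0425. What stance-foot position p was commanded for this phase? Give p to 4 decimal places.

ωT = 3.9810·0.391 = 1.556571; cosh(ωT) = 2.476695, sinh(ωT) = 2.265837
x(T) = p + (x₀−p)·cosh(ωT) + (ẋ₀/ω)·sinh(ωT) ⇒ p·(1 − cosh) = x(T) − x₀·cosh − (ẋ₀/ω)·sinh
numerator   = 0.0425 − (-0.0085)·2.476695 − (0.3713/3.9810)·2.265837 = -0.147778
denominator = 1 − 2.476695 = -1.476695
p = -0.147778 / -1.476695 = 0.1001

p = 0.1001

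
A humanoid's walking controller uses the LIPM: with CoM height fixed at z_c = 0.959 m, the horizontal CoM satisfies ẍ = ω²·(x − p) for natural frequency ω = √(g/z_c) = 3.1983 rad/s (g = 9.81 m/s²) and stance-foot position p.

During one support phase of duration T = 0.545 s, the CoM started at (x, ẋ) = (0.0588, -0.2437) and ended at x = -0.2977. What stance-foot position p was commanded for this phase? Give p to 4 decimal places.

ωT = 3.1983·0.545 = 1.743074; cosh(ωT) = 2.944931, sinh(ωT) = 2.769950
x(T) = p + (x₀−p)·cosh(ωT) + (ẋ₀/ω)·sinh(ωT) ⇒ p·(1 − cosh) = x(T) − x₀·cosh − (ẋ₀/ω)·sinh
numerator   = -0.2977 − (0.0588)·2.944931 − (-0.2437/3.1983)·2.769950 = -0.259801
denominator = 1 − 2.944931 = -1.944931
p = -0.259801 / -1.944931 = 0.1336

p = 0.1336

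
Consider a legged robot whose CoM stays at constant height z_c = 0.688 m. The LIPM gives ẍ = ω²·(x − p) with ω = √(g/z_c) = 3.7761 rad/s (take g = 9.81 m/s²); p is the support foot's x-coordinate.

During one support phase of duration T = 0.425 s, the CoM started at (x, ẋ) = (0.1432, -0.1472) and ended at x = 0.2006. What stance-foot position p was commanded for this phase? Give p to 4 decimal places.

p = 0.0485

ωT = 3.7761·0.425 = 1.604842; cosh(ωT) = 2.588998, sinh(ωT) = 2.388077
x(T) = p + (x₀−p)·cosh(ωT) + (ẋ₀/ω)·sinh(ωT) ⇒ p·(1 − cosh) = x(T) − x₀·cosh − (ẋ₀/ω)·sinh
numerator   = 0.2006 − (0.1432)·2.588998 − (-0.1472/3.7761)·2.388077 = -0.077053
denominator = 1 − 2.588998 = -1.588998
p = -0.077053 / -1.588998 = 0.0485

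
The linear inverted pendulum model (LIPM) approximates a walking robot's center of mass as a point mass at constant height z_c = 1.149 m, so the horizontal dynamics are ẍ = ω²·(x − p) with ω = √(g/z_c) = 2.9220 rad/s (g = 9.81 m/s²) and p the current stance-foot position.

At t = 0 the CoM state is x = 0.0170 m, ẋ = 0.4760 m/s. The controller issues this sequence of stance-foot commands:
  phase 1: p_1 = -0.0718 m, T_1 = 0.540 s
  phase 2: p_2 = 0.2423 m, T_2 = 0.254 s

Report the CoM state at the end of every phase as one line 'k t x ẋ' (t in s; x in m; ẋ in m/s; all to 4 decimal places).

1 0.5400 0.5303 1.8039
2 0.7940 1.1147 3.0074

phase 1: p=-0.0718, T=0.540, ωT=1.577880, cosh=2.525543, sinh=2.319131; start (x,ẋ)=(0.017000, 0.476000) → end (x,ẋ)=(0.530260, 1.803912)
phase 2: p=0.2423, T=0.254, ωT=0.742188, cosh=1.288299, sinh=0.812228; start (x,ẋ)=(0.530260, 1.803912) → end (x,ẋ)=(1.114711, 3.007400)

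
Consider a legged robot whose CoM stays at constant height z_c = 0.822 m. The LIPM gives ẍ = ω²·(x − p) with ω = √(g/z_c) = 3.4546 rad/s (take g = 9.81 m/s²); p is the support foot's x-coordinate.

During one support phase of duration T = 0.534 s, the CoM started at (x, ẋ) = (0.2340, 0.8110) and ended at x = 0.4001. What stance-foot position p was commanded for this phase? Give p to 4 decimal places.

ωT = 3.4546·0.534 = 1.844756; cosh(ωT) = 3.242311, sinh(ωT) = 3.084247
x(T) = p + (x₀−p)·cosh(ωT) + (ẋ₀/ω)·sinh(ωT) ⇒ p·(1 − cosh) = x(T) − x₀·cosh − (ẋ₀/ω)·sinh
numerator   = 0.4001 − (0.2340)·3.242311 − (0.8110/3.4546)·3.084247 = -1.082657
denominator = 1 − 3.242311 = -2.242311
p = -1.082657 / -2.242311 = 0.4828

p = 0.4828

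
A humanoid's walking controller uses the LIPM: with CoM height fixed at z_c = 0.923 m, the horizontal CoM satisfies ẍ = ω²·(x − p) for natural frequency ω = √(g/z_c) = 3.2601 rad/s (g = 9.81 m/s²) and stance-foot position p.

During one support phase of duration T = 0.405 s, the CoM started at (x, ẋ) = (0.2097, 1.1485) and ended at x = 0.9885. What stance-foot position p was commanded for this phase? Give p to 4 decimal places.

ωT = 3.2601·0.405 = 1.320341; cosh(ωT) = 2.005870, sinh(ωT) = 1.738826
x(T) = p + (x₀−p)·cosh(ωT) + (ẋ₀/ω)·sinh(ωT) ⇒ p·(1 − cosh) = x(T) − x₀·cosh − (ẋ₀/ω)·sinh
numerator   = 0.9885 − (0.2097)·2.005870 − (1.1485/3.2601)·1.738826 = -0.044702
denominator = 1 − 2.005870 = -1.005870
p = -0.044702 / -1.005870 = 0.0444

p = 0.0444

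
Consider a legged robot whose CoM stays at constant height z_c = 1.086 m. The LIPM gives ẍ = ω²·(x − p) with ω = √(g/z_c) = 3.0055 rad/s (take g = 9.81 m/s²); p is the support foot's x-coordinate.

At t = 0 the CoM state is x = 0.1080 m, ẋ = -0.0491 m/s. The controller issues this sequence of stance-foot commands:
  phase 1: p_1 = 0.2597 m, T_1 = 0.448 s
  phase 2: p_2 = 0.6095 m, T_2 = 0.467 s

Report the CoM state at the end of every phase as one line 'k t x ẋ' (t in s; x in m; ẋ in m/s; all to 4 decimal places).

1 0.4480 -0.0809 -0.9177
2 0.9150 -1.4639 -5.9473

phase 1: p=0.2597, T=0.448, ωT=1.346464, cosh=2.051984, sinh=1.791826; start (x,ẋ)=(0.108000, -0.049100) → end (x,ẋ)=(-0.080859, -0.917707)
phase 2: p=0.6095, T=0.467, ωT=1.403568, cosh=2.157708, sinh=1.911989; start (x,ẋ)=(-0.080859, -0.917707) → end (x,ẋ)=(-1.463904, -5.947278)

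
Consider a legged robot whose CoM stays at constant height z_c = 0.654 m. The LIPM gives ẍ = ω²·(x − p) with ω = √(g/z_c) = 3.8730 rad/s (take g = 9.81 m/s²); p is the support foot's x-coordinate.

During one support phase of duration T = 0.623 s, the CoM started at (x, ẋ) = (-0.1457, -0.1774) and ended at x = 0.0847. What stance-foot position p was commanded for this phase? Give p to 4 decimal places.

ωT = 3.8730·0.623 = 2.412879; cosh(ωT) = 5.627810, sinh(ωT) = 5.538252
x(T) = p + (x₀−p)·cosh(ωT) + (ẋ₀/ω)·sinh(ωT) ⇒ p·(1 − cosh) = x(T) − x₀·cosh − (ẋ₀/ω)·sinh
numerator   = 0.0847 − (-0.1457)·5.627810 − (-0.1774/3.8730)·5.538252 = 1.158348
denominator = 1 − 5.627810 = -4.627810
p = 1.158348 / -4.627810 = -0.2503

p = -0.2503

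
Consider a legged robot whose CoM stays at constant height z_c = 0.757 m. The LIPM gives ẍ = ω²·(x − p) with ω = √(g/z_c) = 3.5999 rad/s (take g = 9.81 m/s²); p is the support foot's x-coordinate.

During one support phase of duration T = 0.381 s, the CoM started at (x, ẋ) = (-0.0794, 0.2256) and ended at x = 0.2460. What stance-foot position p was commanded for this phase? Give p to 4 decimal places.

p = -0.2706

ωT = 3.5999·0.381 = 1.371562; cosh(ωT) = 2.097606, sinh(ωT) = 1.843896
x(T) = p + (x₀−p)·cosh(ωT) + (ẋ₀/ω)·sinh(ωT) ⇒ p·(1 − cosh) = x(T) − x₀·cosh − (ẋ₀/ω)·sinh
numerator   = 0.2460 − (-0.0794)·2.097606 − (0.2256/3.5999)·1.843896 = 0.296996
denominator = 1 − 2.097606 = -1.097606
p = 0.296996 / -1.097606 = -0.2706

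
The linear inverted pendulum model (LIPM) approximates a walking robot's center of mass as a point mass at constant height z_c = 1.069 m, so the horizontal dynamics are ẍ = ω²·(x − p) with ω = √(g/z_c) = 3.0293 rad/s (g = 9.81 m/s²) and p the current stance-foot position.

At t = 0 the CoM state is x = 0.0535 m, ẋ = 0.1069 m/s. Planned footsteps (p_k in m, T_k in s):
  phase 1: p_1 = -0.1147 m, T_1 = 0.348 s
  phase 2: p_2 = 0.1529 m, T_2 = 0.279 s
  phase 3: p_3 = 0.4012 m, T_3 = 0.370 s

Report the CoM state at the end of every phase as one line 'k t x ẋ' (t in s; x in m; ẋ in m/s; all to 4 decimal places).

1 0.3480 0.2004 0.8143
2 0.6270 0.4737 1.2596
3 0.9970 1.0941 2.4381

phase 1: p=-0.1147, T=0.348, ωT=1.054196, cosh=1.609070, sinh=1.260598; start (x,ẋ)=(0.053500, 0.106900) → end (x,ẋ)=(0.200430, 0.814320)
phase 2: p=0.1529, T=0.279, ωT=0.845175, cosh=1.378933, sinh=0.949451; start (x,ẋ)=(0.200430, 0.814320) → end (x,ẋ)=(0.473668, 1.259599)
phase 3: p=0.4012, T=0.370, ωT=1.120841, cosh=1.696719, sinh=1.370714; start (x,ẋ)=(0.473668, 1.259599) → end (x,ẋ)=(1.094107, 2.438093)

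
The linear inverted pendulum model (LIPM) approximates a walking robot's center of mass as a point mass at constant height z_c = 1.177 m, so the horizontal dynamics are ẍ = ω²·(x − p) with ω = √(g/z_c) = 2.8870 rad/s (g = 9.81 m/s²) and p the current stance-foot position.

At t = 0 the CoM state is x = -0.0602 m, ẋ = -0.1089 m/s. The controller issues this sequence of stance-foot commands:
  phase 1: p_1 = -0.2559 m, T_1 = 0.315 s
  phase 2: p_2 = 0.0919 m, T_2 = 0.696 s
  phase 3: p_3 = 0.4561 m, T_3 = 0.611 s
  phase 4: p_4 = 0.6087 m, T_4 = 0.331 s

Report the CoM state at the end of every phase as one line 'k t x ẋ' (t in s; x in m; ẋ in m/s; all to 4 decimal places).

1 0.3150 -0.0128 0.4305
2 1.0110 0.2406 0.5275
3 1.6220 0.3264 -0.1775
4 1.9530 0.1193 -1.1677

phase 1: p=-0.2559, T=0.315, ωT=0.909405, cosh=1.442804, sinh=1.040041; start (x,ẋ)=(-0.060200, -0.108900) → end (x,ẋ)=(-0.012774, 0.430487)
phase 2: p=0.0919, T=0.696, ωT=2.009352, cosh=3.796279, sinh=3.662204; start (x,ẋ)=(-0.012774, 0.430487) → end (x,ẋ)=(0.240606, 0.527549)
phase 3: p=0.4561, T=0.611, ωT=1.763957, cosh=3.003424, sinh=2.832059; start (x,ẋ)=(0.240606, 0.527549) → end (x,ẋ)=(0.326389, -0.177459)
phase 4: p=0.6087, T=0.331, ωT=0.955597, cosh=1.492402, sinh=1.107820; start (x,ẋ)=(0.326389, -0.177459) → end (x,ẋ)=(0.119283, -1.167748)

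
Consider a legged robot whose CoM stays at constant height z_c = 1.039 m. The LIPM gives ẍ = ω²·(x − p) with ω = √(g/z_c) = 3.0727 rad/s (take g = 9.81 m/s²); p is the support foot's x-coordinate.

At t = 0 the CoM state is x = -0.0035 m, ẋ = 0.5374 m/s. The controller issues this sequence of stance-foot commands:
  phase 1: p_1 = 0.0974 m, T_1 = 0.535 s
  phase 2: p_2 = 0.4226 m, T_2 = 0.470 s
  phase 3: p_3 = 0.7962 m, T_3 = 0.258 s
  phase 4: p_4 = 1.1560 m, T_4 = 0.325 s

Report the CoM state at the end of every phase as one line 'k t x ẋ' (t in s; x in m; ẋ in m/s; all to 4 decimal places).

1 0.5350 0.2622 0.6702
2 1.0050 0.5003 0.5132
3 1.2630 0.5491 -0.1155
4 1.5880 0.1764 -2.3657

phase 1: p=0.0974, T=0.535, ωT=1.643895, cosh=2.684256, sinh=2.491030; start (x,ẋ)=(-0.003500, 0.537400) → end (x,ẋ)=(0.262227, 0.670212)
phase 2: p=0.4226, T=0.470, ωT=1.444169, cosh=2.237135, sinh=2.001193; start (x,ẋ)=(0.262227, 0.670212) → end (x,ẋ)=(0.500321, 0.513212)
phase 3: p=0.7962, T=0.258, ωT=0.792757, cosh=1.331037, sinh=0.878442; start (x,ẋ)=(0.500321, 0.513212) → end (x,ẋ)=(0.549094, -0.115528)
phase 4: p=1.1560, T=0.325, ωT=0.998628, cosh=1.541469, sinh=1.173084; start (x,ẋ)=(0.549094, -0.115528) → end (x,ẋ)=(0.176368, -2.365697)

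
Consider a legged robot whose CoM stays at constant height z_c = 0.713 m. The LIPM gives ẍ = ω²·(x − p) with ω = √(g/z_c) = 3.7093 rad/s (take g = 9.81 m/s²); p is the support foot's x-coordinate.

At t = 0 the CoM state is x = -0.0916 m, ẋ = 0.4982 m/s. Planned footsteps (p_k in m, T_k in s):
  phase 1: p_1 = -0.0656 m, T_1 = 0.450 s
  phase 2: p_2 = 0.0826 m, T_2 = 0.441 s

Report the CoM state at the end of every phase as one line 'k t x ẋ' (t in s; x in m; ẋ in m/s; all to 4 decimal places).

phase 1: p=-0.0656, T=0.450, ωT=1.669185, cosh=2.748120, sinh=2.559720; start (x,ẋ)=(-0.091600, 0.498200) → end (x,ẋ)=(0.206748, 1.122250)
phase 2: p=0.0826, T=0.441, ωT=1.635801, cosh=2.664183, sinh=2.469387; start (x,ẋ)=(0.206748, 1.122250) → end (x,ẋ)=(1.160465, 4.127032)

1 0.4500 0.2067 1.1222
2 0.8910 1.1605 4.1270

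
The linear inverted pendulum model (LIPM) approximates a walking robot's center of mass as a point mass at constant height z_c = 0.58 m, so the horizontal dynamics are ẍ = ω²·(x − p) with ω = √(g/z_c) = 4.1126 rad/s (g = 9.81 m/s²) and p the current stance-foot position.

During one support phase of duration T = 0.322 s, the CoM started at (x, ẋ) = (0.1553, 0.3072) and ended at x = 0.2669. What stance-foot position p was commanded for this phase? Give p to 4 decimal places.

p = 0.1739

ωT = 4.1126·0.322 = 1.324257; cosh(ωT) = 2.012696, sinh(ωT) = 1.746696
x(T) = p + (x₀−p)·cosh(ωT) + (ẋ₀/ω)·sinh(ωT) ⇒ p·(1 − cosh) = x(T) − x₀·cosh − (ẋ₀/ω)·sinh
numerator   = 0.2669 − (0.1553)·2.012696 − (0.3072/4.1126)·1.746696 = -0.176145
denominator = 1 − 2.012696 = -1.012696
p = -0.176145 / -1.012696 = 0.1739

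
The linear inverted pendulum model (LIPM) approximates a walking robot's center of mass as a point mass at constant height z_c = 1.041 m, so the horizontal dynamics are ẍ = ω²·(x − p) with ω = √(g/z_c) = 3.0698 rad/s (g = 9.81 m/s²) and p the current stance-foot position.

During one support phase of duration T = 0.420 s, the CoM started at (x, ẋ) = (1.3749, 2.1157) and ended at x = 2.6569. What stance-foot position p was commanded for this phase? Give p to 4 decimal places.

ωT = 3.0698·0.420 = 1.289316; cosh(ωT) = 1.952881, sinh(ωT) = 1.677422
x(T) = p + (x₀−p)·cosh(ωT) + (ẋ₀/ω)·sinh(ωT) ⇒ p·(1 − cosh) = x(T) − x₀·cosh − (ẋ₀/ω)·sinh
numerator   = 2.6569 − (1.3749)·1.952881 − (2.1157/3.0698)·1.677422 = -1.184192
denominator = 1 − 1.952881 = -0.952881
p = -1.184192 / -0.952881 = 1.2427

p = 1.2427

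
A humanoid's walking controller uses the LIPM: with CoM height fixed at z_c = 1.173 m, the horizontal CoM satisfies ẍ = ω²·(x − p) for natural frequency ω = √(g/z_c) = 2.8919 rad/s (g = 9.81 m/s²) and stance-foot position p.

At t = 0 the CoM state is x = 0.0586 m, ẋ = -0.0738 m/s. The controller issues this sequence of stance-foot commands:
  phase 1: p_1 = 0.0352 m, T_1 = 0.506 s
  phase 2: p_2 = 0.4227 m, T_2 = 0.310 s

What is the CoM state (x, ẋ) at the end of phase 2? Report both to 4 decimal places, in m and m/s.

phase 1: p=0.0352, T=0.506, ωT=1.463301, cosh=2.275835, sinh=2.044364; start (x,ẋ)=(0.058600, -0.073800) → end (x,ẋ)=(0.036283, -0.029614)
phase 2: p=0.4227, T=0.310, ωT=0.896489, cosh=1.429491, sinh=1.021491; start (x,ẋ)=(0.036283, -0.029614) → end (x,ẋ)=(-0.140140, -1.183827)

x = -0.1401, ẋ = -1.1838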